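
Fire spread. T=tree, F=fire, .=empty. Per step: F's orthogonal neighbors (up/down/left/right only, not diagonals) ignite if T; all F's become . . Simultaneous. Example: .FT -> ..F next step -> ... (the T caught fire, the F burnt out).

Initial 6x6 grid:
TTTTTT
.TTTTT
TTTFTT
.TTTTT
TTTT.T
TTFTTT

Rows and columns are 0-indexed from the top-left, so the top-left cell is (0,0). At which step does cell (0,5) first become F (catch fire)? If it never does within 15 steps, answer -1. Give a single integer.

Step 1: cell (0,5)='T' (+7 fires, +2 burnt)
Step 2: cell (0,5)='T' (+11 fires, +7 burnt)
Step 3: cell (0,5)='T' (+9 fires, +11 burnt)
Step 4: cell (0,5)='F' (+3 fires, +9 burnt)
  -> target ignites at step 4
Step 5: cell (0,5)='.' (+1 fires, +3 burnt)
Step 6: cell (0,5)='.' (+0 fires, +1 burnt)
  fire out at step 6

4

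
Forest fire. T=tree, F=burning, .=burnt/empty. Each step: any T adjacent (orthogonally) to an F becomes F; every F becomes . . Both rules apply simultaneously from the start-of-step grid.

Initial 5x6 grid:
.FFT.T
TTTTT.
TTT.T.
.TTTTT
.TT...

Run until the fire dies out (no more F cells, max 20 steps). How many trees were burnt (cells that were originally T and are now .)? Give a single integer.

Answer: 17

Derivation:
Step 1: +3 fires, +2 burnt (F count now 3)
Step 2: +4 fires, +3 burnt (F count now 4)
Step 3: +4 fires, +4 burnt (F count now 4)
Step 4: +4 fires, +4 burnt (F count now 4)
Step 5: +1 fires, +4 burnt (F count now 1)
Step 6: +1 fires, +1 burnt (F count now 1)
Step 7: +0 fires, +1 burnt (F count now 0)
Fire out after step 7
Initially T: 18, now '.': 29
Total burnt (originally-T cells now '.'): 17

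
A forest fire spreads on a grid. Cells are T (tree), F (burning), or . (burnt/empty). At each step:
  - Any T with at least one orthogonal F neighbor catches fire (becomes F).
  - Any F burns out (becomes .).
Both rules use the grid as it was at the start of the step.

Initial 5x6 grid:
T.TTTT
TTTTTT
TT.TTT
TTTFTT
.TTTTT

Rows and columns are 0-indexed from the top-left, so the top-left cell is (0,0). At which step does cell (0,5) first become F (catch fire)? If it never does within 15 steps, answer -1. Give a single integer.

Step 1: cell (0,5)='T' (+4 fires, +1 burnt)
Step 2: cell (0,5)='T' (+6 fires, +4 burnt)
Step 3: cell (0,5)='T' (+8 fires, +6 burnt)
Step 4: cell (0,5)='T' (+5 fires, +8 burnt)
Step 5: cell (0,5)='F' (+2 fires, +5 burnt)
  -> target ignites at step 5
Step 6: cell (0,5)='.' (+1 fires, +2 burnt)
Step 7: cell (0,5)='.' (+0 fires, +1 burnt)
  fire out at step 7

5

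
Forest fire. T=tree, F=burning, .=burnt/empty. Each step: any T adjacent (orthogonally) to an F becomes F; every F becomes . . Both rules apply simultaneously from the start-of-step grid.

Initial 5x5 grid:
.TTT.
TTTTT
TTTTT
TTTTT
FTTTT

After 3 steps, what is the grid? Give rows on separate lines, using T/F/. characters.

Step 1: 2 trees catch fire, 1 burn out
  .TTT.
  TTTTT
  TTTTT
  FTTTT
  .FTTT
Step 2: 3 trees catch fire, 2 burn out
  .TTT.
  TTTTT
  FTTTT
  .FTTT
  ..FTT
Step 3: 4 trees catch fire, 3 burn out
  .TTT.
  FTTTT
  .FTTT
  ..FTT
  ...FT

.TTT.
FTTTT
.FTTT
..FTT
...FT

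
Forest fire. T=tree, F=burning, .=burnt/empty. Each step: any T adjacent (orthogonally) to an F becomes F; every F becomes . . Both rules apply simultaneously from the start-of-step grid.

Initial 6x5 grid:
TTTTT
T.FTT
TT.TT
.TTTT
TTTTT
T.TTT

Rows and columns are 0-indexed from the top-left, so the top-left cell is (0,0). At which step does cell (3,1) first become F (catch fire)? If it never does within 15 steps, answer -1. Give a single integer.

Step 1: cell (3,1)='T' (+2 fires, +1 burnt)
Step 2: cell (3,1)='T' (+4 fires, +2 burnt)
Step 3: cell (3,1)='T' (+4 fires, +4 burnt)
Step 4: cell (3,1)='T' (+4 fires, +4 burnt)
Step 5: cell (3,1)='F' (+5 fires, +4 burnt)
  -> target ignites at step 5
Step 6: cell (3,1)='.' (+4 fires, +5 burnt)
Step 7: cell (3,1)='.' (+1 fires, +4 burnt)
Step 8: cell (3,1)='.' (+1 fires, +1 burnt)
Step 9: cell (3,1)='.' (+0 fires, +1 burnt)
  fire out at step 9

5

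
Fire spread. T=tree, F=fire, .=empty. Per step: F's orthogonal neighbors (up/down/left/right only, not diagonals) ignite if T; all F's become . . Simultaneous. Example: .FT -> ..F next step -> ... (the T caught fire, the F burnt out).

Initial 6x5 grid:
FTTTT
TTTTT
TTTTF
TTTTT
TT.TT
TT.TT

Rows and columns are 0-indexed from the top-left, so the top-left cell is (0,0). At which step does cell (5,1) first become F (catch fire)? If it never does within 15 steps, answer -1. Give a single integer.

Step 1: cell (5,1)='T' (+5 fires, +2 burnt)
Step 2: cell (5,1)='T' (+8 fires, +5 burnt)
Step 3: cell (5,1)='T' (+7 fires, +8 burnt)
Step 4: cell (5,1)='T' (+3 fires, +7 burnt)
Step 5: cell (5,1)='T' (+2 fires, +3 burnt)
Step 6: cell (5,1)='F' (+1 fires, +2 burnt)
  -> target ignites at step 6
Step 7: cell (5,1)='.' (+0 fires, +1 burnt)
  fire out at step 7

6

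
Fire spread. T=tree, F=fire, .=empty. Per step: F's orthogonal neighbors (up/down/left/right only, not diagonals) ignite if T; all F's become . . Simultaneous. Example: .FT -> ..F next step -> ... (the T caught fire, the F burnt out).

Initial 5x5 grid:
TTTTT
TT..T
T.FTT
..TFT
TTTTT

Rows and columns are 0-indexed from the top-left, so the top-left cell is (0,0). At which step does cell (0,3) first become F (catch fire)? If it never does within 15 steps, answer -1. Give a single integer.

Step 1: cell (0,3)='T' (+4 fires, +2 burnt)
Step 2: cell (0,3)='T' (+3 fires, +4 burnt)
Step 3: cell (0,3)='T' (+2 fires, +3 burnt)
Step 4: cell (0,3)='T' (+2 fires, +2 burnt)
Step 5: cell (0,3)='F' (+1 fires, +2 burnt)
  -> target ignites at step 5
Step 6: cell (0,3)='.' (+1 fires, +1 burnt)
Step 7: cell (0,3)='.' (+1 fires, +1 burnt)
Step 8: cell (0,3)='.' (+2 fires, +1 burnt)
Step 9: cell (0,3)='.' (+1 fires, +2 burnt)
Step 10: cell (0,3)='.' (+1 fires, +1 burnt)
Step 11: cell (0,3)='.' (+0 fires, +1 burnt)
  fire out at step 11

5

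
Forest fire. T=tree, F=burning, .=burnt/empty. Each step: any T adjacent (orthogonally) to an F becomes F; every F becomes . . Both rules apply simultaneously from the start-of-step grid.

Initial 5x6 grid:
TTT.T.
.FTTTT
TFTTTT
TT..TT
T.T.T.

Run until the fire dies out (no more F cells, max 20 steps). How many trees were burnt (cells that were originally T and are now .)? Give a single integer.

Step 1: +5 fires, +2 burnt (F count now 5)
Step 2: +5 fires, +5 burnt (F count now 5)
Step 3: +3 fires, +5 burnt (F count now 3)
Step 4: +4 fires, +3 burnt (F count now 4)
Step 5: +2 fires, +4 burnt (F count now 2)
Step 6: +0 fires, +2 burnt (F count now 0)
Fire out after step 6
Initially T: 20, now '.': 29
Total burnt (originally-T cells now '.'): 19

Answer: 19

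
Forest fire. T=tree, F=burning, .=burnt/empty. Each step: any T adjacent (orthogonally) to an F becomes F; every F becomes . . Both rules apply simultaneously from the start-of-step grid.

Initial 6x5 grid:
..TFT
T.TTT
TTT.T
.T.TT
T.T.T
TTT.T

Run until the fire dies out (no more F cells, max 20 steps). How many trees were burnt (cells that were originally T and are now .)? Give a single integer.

Step 1: +3 fires, +1 burnt (F count now 3)
Step 2: +2 fires, +3 burnt (F count now 2)
Step 3: +2 fires, +2 burnt (F count now 2)
Step 4: +2 fires, +2 burnt (F count now 2)
Step 5: +4 fires, +2 burnt (F count now 4)
Step 6: +2 fires, +4 burnt (F count now 2)
Step 7: +0 fires, +2 burnt (F count now 0)
Fire out after step 7
Initially T: 20, now '.': 25
Total burnt (originally-T cells now '.'): 15

Answer: 15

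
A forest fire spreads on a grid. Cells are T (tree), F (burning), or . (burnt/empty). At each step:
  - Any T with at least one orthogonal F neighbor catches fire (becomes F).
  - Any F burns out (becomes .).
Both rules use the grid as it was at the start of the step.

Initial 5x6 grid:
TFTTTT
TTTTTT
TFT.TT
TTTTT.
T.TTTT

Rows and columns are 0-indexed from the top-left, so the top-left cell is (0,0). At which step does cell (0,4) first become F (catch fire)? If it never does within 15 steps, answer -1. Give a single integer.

Step 1: cell (0,4)='T' (+6 fires, +2 burnt)
Step 2: cell (0,4)='T' (+5 fires, +6 burnt)
Step 3: cell (0,4)='F' (+5 fires, +5 burnt)
  -> target ignites at step 3
Step 4: cell (0,4)='.' (+4 fires, +5 burnt)
Step 5: cell (0,4)='.' (+3 fires, +4 burnt)
Step 6: cell (0,4)='.' (+2 fires, +3 burnt)
Step 7: cell (0,4)='.' (+0 fires, +2 burnt)
  fire out at step 7

3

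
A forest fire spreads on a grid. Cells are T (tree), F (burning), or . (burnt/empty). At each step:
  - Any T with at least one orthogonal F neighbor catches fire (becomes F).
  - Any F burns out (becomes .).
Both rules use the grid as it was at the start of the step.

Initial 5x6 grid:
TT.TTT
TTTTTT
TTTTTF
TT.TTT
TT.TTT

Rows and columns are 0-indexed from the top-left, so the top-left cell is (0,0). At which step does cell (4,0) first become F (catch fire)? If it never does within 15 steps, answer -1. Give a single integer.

Step 1: cell (4,0)='T' (+3 fires, +1 burnt)
Step 2: cell (4,0)='T' (+5 fires, +3 burnt)
Step 3: cell (4,0)='T' (+5 fires, +5 burnt)
Step 4: cell (4,0)='T' (+4 fires, +5 burnt)
Step 5: cell (4,0)='T' (+3 fires, +4 burnt)
Step 6: cell (4,0)='T' (+4 fires, +3 burnt)
Step 7: cell (4,0)='F' (+2 fires, +4 burnt)
  -> target ignites at step 7
Step 8: cell (4,0)='.' (+0 fires, +2 burnt)
  fire out at step 8

7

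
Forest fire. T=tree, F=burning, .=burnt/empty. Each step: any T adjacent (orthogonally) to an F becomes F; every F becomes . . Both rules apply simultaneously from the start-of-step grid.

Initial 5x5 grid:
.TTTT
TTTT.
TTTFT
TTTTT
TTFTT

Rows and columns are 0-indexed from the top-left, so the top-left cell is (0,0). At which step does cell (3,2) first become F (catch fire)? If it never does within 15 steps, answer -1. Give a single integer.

Step 1: cell (3,2)='F' (+7 fires, +2 burnt)
  -> target ignites at step 1
Step 2: cell (3,2)='.' (+7 fires, +7 burnt)
Step 3: cell (3,2)='.' (+5 fires, +7 burnt)
Step 4: cell (3,2)='.' (+2 fires, +5 burnt)
Step 5: cell (3,2)='.' (+0 fires, +2 burnt)
  fire out at step 5

1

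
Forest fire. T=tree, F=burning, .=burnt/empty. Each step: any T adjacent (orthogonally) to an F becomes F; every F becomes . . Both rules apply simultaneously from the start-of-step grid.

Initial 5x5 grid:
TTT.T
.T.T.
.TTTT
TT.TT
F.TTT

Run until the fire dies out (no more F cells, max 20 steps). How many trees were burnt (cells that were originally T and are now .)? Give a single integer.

Answer: 16

Derivation:
Step 1: +1 fires, +1 burnt (F count now 1)
Step 2: +1 fires, +1 burnt (F count now 1)
Step 3: +1 fires, +1 burnt (F count now 1)
Step 4: +2 fires, +1 burnt (F count now 2)
Step 5: +2 fires, +2 burnt (F count now 2)
Step 6: +5 fires, +2 burnt (F count now 5)
Step 7: +2 fires, +5 burnt (F count now 2)
Step 8: +2 fires, +2 burnt (F count now 2)
Step 9: +0 fires, +2 burnt (F count now 0)
Fire out after step 9
Initially T: 17, now '.': 24
Total burnt (originally-T cells now '.'): 16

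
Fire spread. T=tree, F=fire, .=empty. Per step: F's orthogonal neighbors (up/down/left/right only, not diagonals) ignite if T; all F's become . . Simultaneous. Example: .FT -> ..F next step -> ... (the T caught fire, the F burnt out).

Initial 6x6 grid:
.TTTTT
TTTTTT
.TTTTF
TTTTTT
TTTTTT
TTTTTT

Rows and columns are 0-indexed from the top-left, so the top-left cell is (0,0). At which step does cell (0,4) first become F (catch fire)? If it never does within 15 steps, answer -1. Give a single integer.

Step 1: cell (0,4)='T' (+3 fires, +1 burnt)
Step 2: cell (0,4)='T' (+5 fires, +3 burnt)
Step 3: cell (0,4)='F' (+6 fires, +5 burnt)
  -> target ignites at step 3
Step 4: cell (0,4)='.' (+6 fires, +6 burnt)
Step 5: cell (0,4)='.' (+5 fires, +6 burnt)
Step 6: cell (0,4)='.' (+5 fires, +5 burnt)
Step 7: cell (0,4)='.' (+2 fires, +5 burnt)
Step 8: cell (0,4)='.' (+1 fires, +2 burnt)
Step 9: cell (0,4)='.' (+0 fires, +1 burnt)
  fire out at step 9

3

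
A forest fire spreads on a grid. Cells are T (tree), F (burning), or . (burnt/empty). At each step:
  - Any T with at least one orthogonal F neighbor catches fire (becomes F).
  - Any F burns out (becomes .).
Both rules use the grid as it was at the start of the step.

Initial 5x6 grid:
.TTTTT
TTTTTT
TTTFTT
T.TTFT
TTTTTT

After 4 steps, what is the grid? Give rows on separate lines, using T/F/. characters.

Step 1: 6 trees catch fire, 2 burn out
  .TTTTT
  TTTFTT
  TTF.FT
  T.TF.F
  TTTTFT
Step 2: 8 trees catch fire, 6 burn out
  .TTFTT
  TTF.FT
  TF...F
  T.F...
  TTTF.F
Step 3: 6 trees catch fire, 8 burn out
  .TF.FT
  TF...F
  F.....
  T.....
  TTF...
Step 4: 5 trees catch fire, 6 burn out
  .F...F
  F.....
  ......
  F.....
  TF....

.F...F
F.....
......
F.....
TF....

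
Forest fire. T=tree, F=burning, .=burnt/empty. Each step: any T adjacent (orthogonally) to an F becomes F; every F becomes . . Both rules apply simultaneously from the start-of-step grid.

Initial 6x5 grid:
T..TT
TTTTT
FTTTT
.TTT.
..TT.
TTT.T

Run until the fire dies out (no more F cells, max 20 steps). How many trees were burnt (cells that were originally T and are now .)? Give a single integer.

Answer: 20

Derivation:
Step 1: +2 fires, +1 burnt (F count now 2)
Step 2: +4 fires, +2 burnt (F count now 4)
Step 3: +3 fires, +4 burnt (F count now 3)
Step 4: +4 fires, +3 burnt (F count now 4)
Step 5: +4 fires, +4 burnt (F count now 4)
Step 6: +2 fires, +4 burnt (F count now 2)
Step 7: +1 fires, +2 burnt (F count now 1)
Step 8: +0 fires, +1 burnt (F count now 0)
Fire out after step 8
Initially T: 21, now '.': 29
Total burnt (originally-T cells now '.'): 20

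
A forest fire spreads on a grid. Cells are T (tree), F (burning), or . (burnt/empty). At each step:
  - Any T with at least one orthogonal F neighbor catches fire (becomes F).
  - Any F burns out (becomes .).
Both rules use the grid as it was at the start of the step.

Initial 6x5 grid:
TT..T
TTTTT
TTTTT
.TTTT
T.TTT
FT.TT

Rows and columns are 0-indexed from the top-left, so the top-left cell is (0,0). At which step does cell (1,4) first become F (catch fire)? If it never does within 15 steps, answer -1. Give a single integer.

Step 1: cell (1,4)='T' (+2 fires, +1 burnt)
Step 2: cell (1,4)='T' (+0 fires, +2 burnt)
  fire out at step 2
Target never catches fire within 15 steps

-1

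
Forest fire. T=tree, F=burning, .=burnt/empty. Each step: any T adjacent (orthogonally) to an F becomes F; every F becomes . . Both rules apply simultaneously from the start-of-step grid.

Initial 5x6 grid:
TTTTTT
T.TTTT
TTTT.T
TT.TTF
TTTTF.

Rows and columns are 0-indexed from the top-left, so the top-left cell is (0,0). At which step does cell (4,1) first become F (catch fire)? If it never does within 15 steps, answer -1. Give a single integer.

Step 1: cell (4,1)='T' (+3 fires, +2 burnt)
Step 2: cell (4,1)='T' (+3 fires, +3 burnt)
Step 3: cell (4,1)='F' (+4 fires, +3 burnt)
  -> target ignites at step 3
Step 4: cell (4,1)='.' (+5 fires, +4 burnt)
Step 5: cell (4,1)='.' (+4 fires, +5 burnt)
Step 6: cell (4,1)='.' (+2 fires, +4 burnt)
Step 7: cell (4,1)='.' (+2 fires, +2 burnt)
Step 8: cell (4,1)='.' (+1 fires, +2 burnt)
Step 9: cell (4,1)='.' (+0 fires, +1 burnt)
  fire out at step 9

3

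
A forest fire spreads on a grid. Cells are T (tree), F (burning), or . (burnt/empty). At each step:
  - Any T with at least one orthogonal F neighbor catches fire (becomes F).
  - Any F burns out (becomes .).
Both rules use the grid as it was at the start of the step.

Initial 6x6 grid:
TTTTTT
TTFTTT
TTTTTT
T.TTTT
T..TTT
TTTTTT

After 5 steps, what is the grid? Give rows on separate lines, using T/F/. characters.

Step 1: 4 trees catch fire, 1 burn out
  TTFTTT
  TF.FTT
  TTFTTT
  T.TTTT
  T..TTT
  TTTTTT
Step 2: 7 trees catch fire, 4 burn out
  TF.FTT
  F...FT
  TF.FTT
  T.FTTT
  T..TTT
  TTTTTT
Step 3: 6 trees catch fire, 7 burn out
  F...FT
  .....F
  F...FT
  T..FTT
  T..TTT
  TTTTTT
Step 4: 5 trees catch fire, 6 burn out
  .....F
  ......
  .....F
  F...FT
  T..FTT
  TTTTTT
Step 5: 4 trees catch fire, 5 burn out
  ......
  ......
  ......
  .....F
  F...FT
  TTTFTT

......
......
......
.....F
F...FT
TTTFTT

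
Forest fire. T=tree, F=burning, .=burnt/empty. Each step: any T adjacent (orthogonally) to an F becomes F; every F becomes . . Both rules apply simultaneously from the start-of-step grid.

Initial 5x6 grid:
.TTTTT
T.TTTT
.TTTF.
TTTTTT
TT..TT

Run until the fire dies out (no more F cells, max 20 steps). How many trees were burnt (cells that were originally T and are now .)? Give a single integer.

Step 1: +3 fires, +1 burnt (F count now 3)
Step 2: +7 fires, +3 burnt (F count now 7)
Step 3: +6 fires, +7 burnt (F count now 6)
Step 4: +2 fires, +6 burnt (F count now 2)
Step 5: +3 fires, +2 burnt (F count now 3)
Step 6: +1 fires, +3 burnt (F count now 1)
Step 7: +0 fires, +1 burnt (F count now 0)
Fire out after step 7
Initially T: 23, now '.': 29
Total burnt (originally-T cells now '.'): 22

Answer: 22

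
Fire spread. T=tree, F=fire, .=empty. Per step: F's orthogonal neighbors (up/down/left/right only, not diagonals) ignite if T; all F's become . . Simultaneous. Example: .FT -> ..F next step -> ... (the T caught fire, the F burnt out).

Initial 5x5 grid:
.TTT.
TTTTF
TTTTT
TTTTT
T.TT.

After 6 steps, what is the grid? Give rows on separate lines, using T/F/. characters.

Step 1: 2 trees catch fire, 1 burn out
  .TTT.
  TTTF.
  TTTTF
  TTTTT
  T.TT.
Step 2: 4 trees catch fire, 2 burn out
  .TTF.
  TTF..
  TTTF.
  TTTTF
  T.TT.
Step 3: 4 trees catch fire, 4 burn out
  .TF..
  TF...
  TTF..
  TTTF.
  T.TT.
Step 4: 5 trees catch fire, 4 burn out
  .F...
  F....
  TF...
  TTF..
  T.TF.
Step 5: 3 trees catch fire, 5 burn out
  .....
  .....
  F....
  TF...
  T.F..
Step 6: 1 trees catch fire, 3 burn out
  .....
  .....
  .....
  F....
  T....

.....
.....
.....
F....
T....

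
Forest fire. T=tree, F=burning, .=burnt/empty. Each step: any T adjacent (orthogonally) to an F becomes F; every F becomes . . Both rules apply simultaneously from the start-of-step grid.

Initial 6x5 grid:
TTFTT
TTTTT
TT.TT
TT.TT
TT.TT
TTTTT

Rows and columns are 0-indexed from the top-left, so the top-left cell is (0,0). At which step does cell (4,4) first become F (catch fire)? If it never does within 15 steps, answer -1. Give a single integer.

Step 1: cell (4,4)='T' (+3 fires, +1 burnt)
Step 2: cell (4,4)='T' (+4 fires, +3 burnt)
Step 3: cell (4,4)='T' (+4 fires, +4 burnt)
Step 4: cell (4,4)='T' (+4 fires, +4 burnt)
Step 5: cell (4,4)='T' (+4 fires, +4 burnt)
Step 6: cell (4,4)='F' (+4 fires, +4 burnt)
  -> target ignites at step 6
Step 7: cell (4,4)='.' (+3 fires, +4 burnt)
Step 8: cell (4,4)='.' (+0 fires, +3 burnt)
  fire out at step 8

6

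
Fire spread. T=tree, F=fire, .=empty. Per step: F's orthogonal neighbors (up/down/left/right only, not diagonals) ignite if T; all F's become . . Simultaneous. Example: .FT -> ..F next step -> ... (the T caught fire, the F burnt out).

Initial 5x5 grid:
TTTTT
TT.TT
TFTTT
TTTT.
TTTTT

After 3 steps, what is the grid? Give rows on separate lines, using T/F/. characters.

Step 1: 4 trees catch fire, 1 burn out
  TTTTT
  TF.TT
  F.FTT
  TFTT.
  TTTTT
Step 2: 6 trees catch fire, 4 burn out
  TFTTT
  F..TT
  ...FT
  F.FT.
  TFTTT
Step 3: 7 trees catch fire, 6 burn out
  F.FTT
  ...FT
  ....F
  ...F.
  F.FTT

F.FTT
...FT
....F
...F.
F.FTT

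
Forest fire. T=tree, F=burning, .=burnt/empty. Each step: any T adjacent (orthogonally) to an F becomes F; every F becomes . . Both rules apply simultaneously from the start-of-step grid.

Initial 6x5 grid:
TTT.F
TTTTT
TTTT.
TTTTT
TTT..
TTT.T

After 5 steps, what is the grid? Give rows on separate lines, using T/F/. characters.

Step 1: 1 trees catch fire, 1 burn out
  TTT..
  TTTTF
  TTTT.
  TTTTT
  TTT..
  TTT.T
Step 2: 1 trees catch fire, 1 burn out
  TTT..
  TTTF.
  TTTT.
  TTTTT
  TTT..
  TTT.T
Step 3: 2 trees catch fire, 1 burn out
  TTT..
  TTF..
  TTTF.
  TTTTT
  TTT..
  TTT.T
Step 4: 4 trees catch fire, 2 burn out
  TTF..
  TF...
  TTF..
  TTTFT
  TTT..
  TTT.T
Step 5: 5 trees catch fire, 4 burn out
  TF...
  F....
  TF...
  TTF.F
  TTT..
  TTT.T

TF...
F....
TF...
TTF.F
TTT..
TTT.T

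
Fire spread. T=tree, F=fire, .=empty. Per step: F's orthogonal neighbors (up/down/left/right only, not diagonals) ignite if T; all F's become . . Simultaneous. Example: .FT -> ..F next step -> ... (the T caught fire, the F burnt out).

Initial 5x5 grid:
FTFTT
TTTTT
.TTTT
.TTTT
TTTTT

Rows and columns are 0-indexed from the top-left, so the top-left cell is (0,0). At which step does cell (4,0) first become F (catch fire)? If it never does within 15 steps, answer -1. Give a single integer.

Step 1: cell (4,0)='T' (+4 fires, +2 burnt)
Step 2: cell (4,0)='T' (+4 fires, +4 burnt)
Step 3: cell (4,0)='T' (+4 fires, +4 burnt)
Step 4: cell (4,0)='T' (+4 fires, +4 burnt)
Step 5: cell (4,0)='T' (+3 fires, +4 burnt)
Step 6: cell (4,0)='F' (+2 fires, +3 burnt)
  -> target ignites at step 6
Step 7: cell (4,0)='.' (+0 fires, +2 burnt)
  fire out at step 7

6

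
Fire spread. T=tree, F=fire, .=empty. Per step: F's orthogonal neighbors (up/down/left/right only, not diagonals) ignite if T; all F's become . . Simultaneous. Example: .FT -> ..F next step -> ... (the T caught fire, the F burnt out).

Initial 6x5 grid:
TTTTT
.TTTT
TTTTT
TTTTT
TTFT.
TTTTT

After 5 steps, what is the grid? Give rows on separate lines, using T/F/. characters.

Step 1: 4 trees catch fire, 1 burn out
  TTTTT
  .TTTT
  TTTTT
  TTFTT
  TF.F.
  TTFTT
Step 2: 6 trees catch fire, 4 burn out
  TTTTT
  .TTTT
  TTFTT
  TF.FT
  F....
  TF.FT
Step 3: 7 trees catch fire, 6 burn out
  TTTTT
  .TFTT
  TF.FT
  F...F
  .....
  F...F
Step 4: 5 trees catch fire, 7 burn out
  TTFTT
  .F.FT
  F...F
  .....
  .....
  .....
Step 5: 3 trees catch fire, 5 burn out
  TF.FT
  ....F
  .....
  .....
  .....
  .....

TF.FT
....F
.....
.....
.....
.....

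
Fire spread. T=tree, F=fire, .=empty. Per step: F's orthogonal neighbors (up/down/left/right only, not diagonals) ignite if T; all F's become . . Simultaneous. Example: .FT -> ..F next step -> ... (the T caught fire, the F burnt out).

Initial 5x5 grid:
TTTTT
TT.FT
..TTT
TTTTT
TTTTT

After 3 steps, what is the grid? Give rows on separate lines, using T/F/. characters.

Step 1: 3 trees catch fire, 1 burn out
  TTTFT
  TT..F
  ..TFT
  TTTTT
  TTTTT
Step 2: 5 trees catch fire, 3 burn out
  TTF.F
  TT...
  ..F.F
  TTTFT
  TTTTT
Step 3: 4 trees catch fire, 5 burn out
  TF...
  TT...
  .....
  TTF.F
  TTTFT

TF...
TT...
.....
TTF.F
TTTFT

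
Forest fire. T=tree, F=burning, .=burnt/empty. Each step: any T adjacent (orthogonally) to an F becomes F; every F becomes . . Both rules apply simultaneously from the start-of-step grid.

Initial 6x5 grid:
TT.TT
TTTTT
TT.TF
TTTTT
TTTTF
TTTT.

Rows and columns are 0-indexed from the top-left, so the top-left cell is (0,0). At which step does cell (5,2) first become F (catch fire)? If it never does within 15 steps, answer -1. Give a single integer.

Step 1: cell (5,2)='T' (+4 fires, +2 burnt)
Step 2: cell (5,2)='T' (+5 fires, +4 burnt)
Step 3: cell (5,2)='F' (+5 fires, +5 burnt)
  -> target ignites at step 3
Step 4: cell (5,2)='.' (+4 fires, +5 burnt)
Step 5: cell (5,2)='.' (+5 fires, +4 burnt)
Step 6: cell (5,2)='.' (+2 fires, +5 burnt)
Step 7: cell (5,2)='.' (+0 fires, +2 burnt)
  fire out at step 7

3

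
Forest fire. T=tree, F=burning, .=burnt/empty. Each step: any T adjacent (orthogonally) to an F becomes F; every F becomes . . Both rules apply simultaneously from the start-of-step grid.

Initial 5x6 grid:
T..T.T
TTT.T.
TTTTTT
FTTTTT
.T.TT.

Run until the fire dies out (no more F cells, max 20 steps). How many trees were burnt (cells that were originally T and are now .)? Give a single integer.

Answer: 19

Derivation:
Step 1: +2 fires, +1 burnt (F count now 2)
Step 2: +4 fires, +2 burnt (F count now 4)
Step 3: +4 fires, +4 burnt (F count now 4)
Step 4: +4 fires, +4 burnt (F count now 4)
Step 5: +3 fires, +4 burnt (F count now 3)
Step 6: +2 fires, +3 burnt (F count now 2)
Step 7: +0 fires, +2 burnt (F count now 0)
Fire out after step 7
Initially T: 21, now '.': 28
Total burnt (originally-T cells now '.'): 19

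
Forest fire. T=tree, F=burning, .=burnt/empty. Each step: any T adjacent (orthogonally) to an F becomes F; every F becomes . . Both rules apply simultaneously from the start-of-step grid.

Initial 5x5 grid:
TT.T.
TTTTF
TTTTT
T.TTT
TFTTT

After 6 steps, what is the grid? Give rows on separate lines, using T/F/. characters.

Step 1: 4 trees catch fire, 2 burn out
  TT.T.
  TTTF.
  TTTTF
  T.TTT
  F.FTT
Step 2: 7 trees catch fire, 4 burn out
  TT.F.
  TTF..
  TTTF.
  F.FTF
  ...FT
Step 3: 5 trees catch fire, 7 burn out
  TT...
  TF...
  FTF..
  ...F.
  ....F
Step 4: 3 trees catch fire, 5 burn out
  TF...
  F....
  .F...
  .....
  .....
Step 5: 1 trees catch fire, 3 burn out
  F....
  .....
  .....
  .....
  .....
Step 6: 0 trees catch fire, 1 burn out
  .....
  .....
  .....
  .....
  .....

.....
.....
.....
.....
.....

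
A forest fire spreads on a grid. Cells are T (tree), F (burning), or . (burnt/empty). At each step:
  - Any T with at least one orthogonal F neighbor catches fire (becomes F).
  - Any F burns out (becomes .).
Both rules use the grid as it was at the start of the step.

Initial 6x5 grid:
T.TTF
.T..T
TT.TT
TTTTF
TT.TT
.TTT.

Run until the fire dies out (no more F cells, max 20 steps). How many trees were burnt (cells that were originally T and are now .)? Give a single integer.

Answer: 19

Derivation:
Step 1: +5 fires, +2 burnt (F count now 5)
Step 2: +4 fires, +5 burnt (F count now 4)
Step 3: +2 fires, +4 burnt (F count now 2)
Step 4: +4 fires, +2 burnt (F count now 4)
Step 5: +4 fires, +4 burnt (F count now 4)
Step 6: +0 fires, +4 burnt (F count now 0)
Fire out after step 6
Initially T: 20, now '.': 29
Total burnt (originally-T cells now '.'): 19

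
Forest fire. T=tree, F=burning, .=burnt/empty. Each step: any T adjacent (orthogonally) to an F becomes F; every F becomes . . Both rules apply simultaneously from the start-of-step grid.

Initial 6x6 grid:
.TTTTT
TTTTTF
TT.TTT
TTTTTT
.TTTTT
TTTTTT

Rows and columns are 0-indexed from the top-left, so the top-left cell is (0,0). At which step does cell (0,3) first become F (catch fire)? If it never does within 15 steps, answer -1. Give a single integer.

Step 1: cell (0,3)='T' (+3 fires, +1 burnt)
Step 2: cell (0,3)='T' (+4 fires, +3 burnt)
Step 3: cell (0,3)='F' (+5 fires, +4 burnt)
  -> target ignites at step 3
Step 4: cell (0,3)='.' (+5 fires, +5 burnt)
Step 5: cell (0,3)='.' (+6 fires, +5 burnt)
Step 6: cell (0,3)='.' (+4 fires, +6 burnt)
Step 7: cell (0,3)='.' (+3 fires, +4 burnt)
Step 8: cell (0,3)='.' (+1 fires, +3 burnt)
Step 9: cell (0,3)='.' (+1 fires, +1 burnt)
Step 10: cell (0,3)='.' (+0 fires, +1 burnt)
  fire out at step 10

3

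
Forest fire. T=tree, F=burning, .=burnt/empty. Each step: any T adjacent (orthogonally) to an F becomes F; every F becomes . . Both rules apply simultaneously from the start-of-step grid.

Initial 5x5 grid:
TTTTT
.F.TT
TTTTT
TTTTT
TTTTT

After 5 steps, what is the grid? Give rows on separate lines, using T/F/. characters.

Step 1: 2 trees catch fire, 1 burn out
  TFTTT
  ...TT
  TFTTT
  TTTTT
  TTTTT
Step 2: 5 trees catch fire, 2 burn out
  F.FTT
  ...TT
  F.FTT
  TFTTT
  TTTTT
Step 3: 5 trees catch fire, 5 burn out
  ...FT
  ...TT
  ...FT
  F.FTT
  TFTTT
Step 4: 6 trees catch fire, 5 burn out
  ....F
  ...FT
  ....F
  ...FT
  F.FTT
Step 5: 3 trees catch fire, 6 burn out
  .....
  ....F
  .....
  ....F
  ...FT

.....
....F
.....
....F
...FT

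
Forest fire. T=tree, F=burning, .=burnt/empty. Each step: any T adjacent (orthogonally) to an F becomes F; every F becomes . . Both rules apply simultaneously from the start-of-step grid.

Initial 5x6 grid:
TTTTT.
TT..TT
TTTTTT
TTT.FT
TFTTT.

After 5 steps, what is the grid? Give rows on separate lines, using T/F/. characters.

Step 1: 6 trees catch fire, 2 burn out
  TTTTT.
  TT..TT
  TTTTFT
  TFT..F
  F.FTF.
Step 2: 7 trees catch fire, 6 burn out
  TTTTT.
  TT..FT
  TFTF.F
  F.F...
  ...F..
Step 3: 5 trees catch fire, 7 burn out
  TTTTF.
  TF...F
  F.F...
  ......
  ......
Step 4: 3 trees catch fire, 5 burn out
  TFTF..
  F.....
  ......
  ......
  ......
Step 5: 2 trees catch fire, 3 burn out
  F.F...
  ......
  ......
  ......
  ......

F.F...
......
......
......
......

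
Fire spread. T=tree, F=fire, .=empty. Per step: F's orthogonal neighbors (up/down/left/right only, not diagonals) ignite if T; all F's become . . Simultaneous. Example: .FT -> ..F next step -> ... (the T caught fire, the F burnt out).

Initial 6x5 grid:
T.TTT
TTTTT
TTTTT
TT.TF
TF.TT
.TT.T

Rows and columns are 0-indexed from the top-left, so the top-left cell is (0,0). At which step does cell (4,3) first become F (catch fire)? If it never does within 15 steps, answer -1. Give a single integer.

Step 1: cell (4,3)='T' (+6 fires, +2 burnt)
Step 2: cell (4,3)='F' (+7 fires, +6 burnt)
  -> target ignites at step 2
Step 3: cell (4,3)='.' (+5 fires, +7 burnt)
Step 4: cell (4,3)='.' (+3 fires, +5 burnt)
Step 5: cell (4,3)='.' (+2 fires, +3 burnt)
Step 6: cell (4,3)='.' (+0 fires, +2 burnt)
  fire out at step 6

2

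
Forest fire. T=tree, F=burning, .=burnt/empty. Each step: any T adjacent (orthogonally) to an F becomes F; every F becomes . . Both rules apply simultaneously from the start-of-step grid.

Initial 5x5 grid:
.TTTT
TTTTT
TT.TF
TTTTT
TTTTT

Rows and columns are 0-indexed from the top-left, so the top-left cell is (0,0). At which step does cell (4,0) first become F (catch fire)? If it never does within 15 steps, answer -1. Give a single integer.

Step 1: cell (4,0)='T' (+3 fires, +1 burnt)
Step 2: cell (4,0)='T' (+4 fires, +3 burnt)
Step 3: cell (4,0)='T' (+4 fires, +4 burnt)
Step 4: cell (4,0)='T' (+4 fires, +4 burnt)
Step 5: cell (4,0)='T' (+5 fires, +4 burnt)
Step 6: cell (4,0)='F' (+2 fires, +5 burnt)
  -> target ignites at step 6
Step 7: cell (4,0)='.' (+0 fires, +2 burnt)
  fire out at step 7

6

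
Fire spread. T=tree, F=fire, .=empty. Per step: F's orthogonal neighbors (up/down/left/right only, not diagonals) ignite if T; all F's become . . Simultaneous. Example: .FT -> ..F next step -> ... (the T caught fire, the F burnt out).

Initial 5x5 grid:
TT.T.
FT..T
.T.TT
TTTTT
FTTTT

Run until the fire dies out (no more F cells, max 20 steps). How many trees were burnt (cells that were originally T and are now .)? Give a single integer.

Step 1: +4 fires, +2 burnt (F count now 4)
Step 2: +4 fires, +4 burnt (F count now 4)
Step 3: +2 fires, +4 burnt (F count now 2)
Step 4: +2 fires, +2 burnt (F count now 2)
Step 5: +2 fires, +2 burnt (F count now 2)
Step 6: +1 fires, +2 burnt (F count now 1)
Step 7: +1 fires, +1 burnt (F count now 1)
Step 8: +0 fires, +1 burnt (F count now 0)
Fire out after step 8
Initially T: 17, now '.': 24
Total burnt (originally-T cells now '.'): 16

Answer: 16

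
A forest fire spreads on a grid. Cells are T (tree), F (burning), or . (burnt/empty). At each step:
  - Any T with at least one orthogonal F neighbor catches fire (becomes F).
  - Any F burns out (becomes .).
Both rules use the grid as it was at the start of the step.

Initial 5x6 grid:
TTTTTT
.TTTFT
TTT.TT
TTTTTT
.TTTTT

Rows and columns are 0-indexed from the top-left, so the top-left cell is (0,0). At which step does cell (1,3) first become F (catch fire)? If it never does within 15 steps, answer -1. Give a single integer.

Step 1: cell (1,3)='F' (+4 fires, +1 burnt)
  -> target ignites at step 1
Step 2: cell (1,3)='.' (+5 fires, +4 burnt)
Step 3: cell (1,3)='.' (+6 fires, +5 burnt)
Step 4: cell (1,3)='.' (+5 fires, +6 burnt)
Step 5: cell (1,3)='.' (+4 fires, +5 burnt)
Step 6: cell (1,3)='.' (+2 fires, +4 burnt)
Step 7: cell (1,3)='.' (+0 fires, +2 burnt)
  fire out at step 7

1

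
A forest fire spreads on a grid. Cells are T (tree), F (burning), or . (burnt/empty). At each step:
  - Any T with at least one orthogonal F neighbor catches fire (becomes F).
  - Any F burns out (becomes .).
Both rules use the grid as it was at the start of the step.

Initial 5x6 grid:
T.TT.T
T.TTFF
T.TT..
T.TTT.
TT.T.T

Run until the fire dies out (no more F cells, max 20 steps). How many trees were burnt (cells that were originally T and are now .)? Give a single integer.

Answer: 11

Derivation:
Step 1: +2 fires, +2 burnt (F count now 2)
Step 2: +3 fires, +2 burnt (F count now 3)
Step 3: +3 fires, +3 burnt (F count now 3)
Step 4: +3 fires, +3 burnt (F count now 3)
Step 5: +0 fires, +3 burnt (F count now 0)
Fire out after step 5
Initially T: 18, now '.': 23
Total burnt (originally-T cells now '.'): 11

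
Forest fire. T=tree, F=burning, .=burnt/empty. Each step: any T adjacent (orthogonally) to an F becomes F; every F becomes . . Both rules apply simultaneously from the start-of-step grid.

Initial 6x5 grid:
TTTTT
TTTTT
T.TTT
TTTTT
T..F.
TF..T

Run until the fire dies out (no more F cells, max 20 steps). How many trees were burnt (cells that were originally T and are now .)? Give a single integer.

Answer: 21

Derivation:
Step 1: +2 fires, +2 burnt (F count now 2)
Step 2: +4 fires, +2 burnt (F count now 4)
Step 3: +5 fires, +4 burnt (F count now 5)
Step 4: +4 fires, +5 burnt (F count now 4)
Step 5: +4 fires, +4 burnt (F count now 4)
Step 6: +2 fires, +4 burnt (F count now 2)
Step 7: +0 fires, +2 burnt (F count now 0)
Fire out after step 7
Initially T: 22, now '.': 29
Total burnt (originally-T cells now '.'): 21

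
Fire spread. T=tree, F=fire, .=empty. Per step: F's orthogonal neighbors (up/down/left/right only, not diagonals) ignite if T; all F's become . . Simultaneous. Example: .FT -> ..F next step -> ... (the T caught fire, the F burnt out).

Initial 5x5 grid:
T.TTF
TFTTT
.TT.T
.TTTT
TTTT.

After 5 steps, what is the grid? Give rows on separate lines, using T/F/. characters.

Step 1: 5 trees catch fire, 2 burn out
  T.TF.
  F.FTF
  .FT.T
  .TTTT
  TTTT.
Step 2: 6 trees catch fire, 5 burn out
  F.F..
  ...F.
  ..F.F
  .FTTT
  TTTT.
Step 3: 3 trees catch fire, 6 burn out
  .....
  .....
  .....
  ..FTF
  TFTT.
Step 4: 3 trees catch fire, 3 burn out
  .....
  .....
  .....
  ...F.
  F.FT.
Step 5: 1 trees catch fire, 3 burn out
  .....
  .....
  .....
  .....
  ...F.

.....
.....
.....
.....
...F.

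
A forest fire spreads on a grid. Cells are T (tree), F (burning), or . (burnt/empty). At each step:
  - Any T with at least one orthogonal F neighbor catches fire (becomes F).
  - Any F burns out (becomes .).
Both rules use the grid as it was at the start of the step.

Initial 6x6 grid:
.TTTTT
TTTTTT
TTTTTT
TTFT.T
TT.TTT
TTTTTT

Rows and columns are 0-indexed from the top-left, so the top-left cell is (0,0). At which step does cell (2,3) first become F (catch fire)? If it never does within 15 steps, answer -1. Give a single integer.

Step 1: cell (2,3)='T' (+3 fires, +1 burnt)
Step 2: cell (2,3)='F' (+6 fires, +3 burnt)
  -> target ignites at step 2
Step 3: cell (2,3)='.' (+9 fires, +6 burnt)
Step 4: cell (2,3)='.' (+9 fires, +9 burnt)
Step 5: cell (2,3)='.' (+4 fires, +9 burnt)
Step 6: cell (2,3)='.' (+1 fires, +4 burnt)
Step 7: cell (2,3)='.' (+0 fires, +1 burnt)
  fire out at step 7

2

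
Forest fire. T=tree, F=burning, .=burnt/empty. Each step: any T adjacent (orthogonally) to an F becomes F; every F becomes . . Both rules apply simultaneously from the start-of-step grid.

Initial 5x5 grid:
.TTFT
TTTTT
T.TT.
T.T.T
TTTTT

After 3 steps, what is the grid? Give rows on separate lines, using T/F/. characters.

Step 1: 3 trees catch fire, 1 burn out
  .TF.F
  TTTFT
  T.TT.
  T.T.T
  TTTTT
Step 2: 4 trees catch fire, 3 burn out
  .F...
  TTF.F
  T.TF.
  T.T.T
  TTTTT
Step 3: 2 trees catch fire, 4 burn out
  .....
  TF...
  T.F..
  T.T.T
  TTTTT

.....
TF...
T.F..
T.T.T
TTTTT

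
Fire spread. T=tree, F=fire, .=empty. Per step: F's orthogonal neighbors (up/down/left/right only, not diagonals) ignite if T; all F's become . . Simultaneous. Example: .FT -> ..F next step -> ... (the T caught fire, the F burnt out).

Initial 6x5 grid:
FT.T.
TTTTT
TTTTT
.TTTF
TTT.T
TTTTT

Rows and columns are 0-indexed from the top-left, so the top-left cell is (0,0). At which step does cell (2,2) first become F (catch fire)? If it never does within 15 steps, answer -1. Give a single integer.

Step 1: cell (2,2)='T' (+5 fires, +2 burnt)
Step 2: cell (2,2)='T' (+6 fires, +5 burnt)
Step 3: cell (2,2)='F' (+7 fires, +6 burnt)
  -> target ignites at step 3
Step 4: cell (2,2)='.' (+3 fires, +7 burnt)
Step 5: cell (2,2)='.' (+2 fires, +3 burnt)
Step 6: cell (2,2)='.' (+1 fires, +2 burnt)
Step 7: cell (2,2)='.' (+0 fires, +1 burnt)
  fire out at step 7

3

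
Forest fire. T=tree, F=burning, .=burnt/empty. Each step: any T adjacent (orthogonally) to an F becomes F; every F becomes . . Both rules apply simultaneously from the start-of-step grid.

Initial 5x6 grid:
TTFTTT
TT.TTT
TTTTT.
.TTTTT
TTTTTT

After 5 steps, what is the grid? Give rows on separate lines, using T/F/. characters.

Step 1: 2 trees catch fire, 1 burn out
  TF.FTT
  TT.TTT
  TTTTT.
  .TTTTT
  TTTTTT
Step 2: 4 trees catch fire, 2 burn out
  F...FT
  TF.FTT
  TTTTT.
  .TTTTT
  TTTTTT
Step 3: 5 trees catch fire, 4 burn out
  .....F
  F...FT
  TFTFT.
  .TTTTT
  TTTTTT
Step 4: 6 trees catch fire, 5 burn out
  ......
  .....F
  F.F.F.
  .FTFTT
  TTTTTT
Step 5: 4 trees catch fire, 6 burn out
  ......
  ......
  ......
  ..F.FT
  TFTFTT

......
......
......
..F.FT
TFTFTT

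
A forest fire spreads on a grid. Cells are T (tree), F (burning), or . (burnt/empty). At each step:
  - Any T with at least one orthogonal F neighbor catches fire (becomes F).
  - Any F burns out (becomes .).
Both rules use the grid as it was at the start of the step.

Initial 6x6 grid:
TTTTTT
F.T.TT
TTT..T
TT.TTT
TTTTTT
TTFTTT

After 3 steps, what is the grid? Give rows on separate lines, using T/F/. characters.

Step 1: 5 trees catch fire, 2 burn out
  FTTTTT
  ..T.TT
  FTT..T
  TT.TTT
  TTFTTT
  TF.FTT
Step 2: 7 trees catch fire, 5 burn out
  .FTTTT
  ..T.TT
  .FT..T
  FT.TTT
  TF.FTT
  F...FT
Step 3: 7 trees catch fire, 7 burn out
  ..FTTT
  ..T.TT
  ..F..T
  .F.FTT
  F...FT
  .....F

..FTTT
..T.TT
..F..T
.F.FTT
F...FT
.....F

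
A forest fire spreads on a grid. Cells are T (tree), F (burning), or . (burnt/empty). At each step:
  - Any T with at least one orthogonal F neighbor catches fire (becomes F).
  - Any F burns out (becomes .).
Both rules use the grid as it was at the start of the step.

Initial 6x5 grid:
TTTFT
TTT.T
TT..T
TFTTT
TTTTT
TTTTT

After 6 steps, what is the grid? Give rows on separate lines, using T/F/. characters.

Step 1: 6 trees catch fire, 2 burn out
  TTF.F
  TTT.T
  TF..T
  F.FTT
  TFTTT
  TTTTT
Step 2: 9 trees catch fire, 6 burn out
  TF...
  TFF.F
  F...T
  ...FT
  F.FTT
  TFTTT
Step 3: 7 trees catch fire, 9 burn out
  F....
  F....
  ....F
  ....F
  ...FT
  F.FTT
Step 4: 2 trees catch fire, 7 burn out
  .....
  .....
  .....
  .....
  ....F
  ...FT
Step 5: 1 trees catch fire, 2 burn out
  .....
  .....
  .....
  .....
  .....
  ....F
Step 6: 0 trees catch fire, 1 burn out
  .....
  .....
  .....
  .....
  .....
  .....

.....
.....
.....
.....
.....
.....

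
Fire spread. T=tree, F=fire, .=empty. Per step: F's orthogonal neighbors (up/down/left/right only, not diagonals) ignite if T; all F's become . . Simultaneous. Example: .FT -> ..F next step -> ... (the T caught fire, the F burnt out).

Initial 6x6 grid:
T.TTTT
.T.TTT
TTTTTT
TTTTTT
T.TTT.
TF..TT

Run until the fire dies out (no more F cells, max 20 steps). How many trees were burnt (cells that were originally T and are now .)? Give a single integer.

Answer: 27

Derivation:
Step 1: +1 fires, +1 burnt (F count now 1)
Step 2: +1 fires, +1 burnt (F count now 1)
Step 3: +1 fires, +1 burnt (F count now 1)
Step 4: +2 fires, +1 burnt (F count now 2)
Step 5: +2 fires, +2 burnt (F count now 2)
Step 6: +4 fires, +2 burnt (F count now 4)
Step 7: +3 fires, +4 burnt (F count now 3)
Step 8: +4 fires, +3 burnt (F count now 4)
Step 9: +4 fires, +4 burnt (F count now 4)
Step 10: +4 fires, +4 burnt (F count now 4)
Step 11: +1 fires, +4 burnt (F count now 1)
Step 12: +0 fires, +1 burnt (F count now 0)
Fire out after step 12
Initially T: 28, now '.': 35
Total burnt (originally-T cells now '.'): 27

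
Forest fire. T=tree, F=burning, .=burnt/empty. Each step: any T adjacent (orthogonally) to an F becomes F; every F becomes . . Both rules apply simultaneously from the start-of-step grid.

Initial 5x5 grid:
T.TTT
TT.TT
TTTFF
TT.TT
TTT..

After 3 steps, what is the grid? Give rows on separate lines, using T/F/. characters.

Step 1: 5 trees catch fire, 2 burn out
  T.TTT
  TT.FF
  TTF..
  TT.FF
  TTT..
Step 2: 3 trees catch fire, 5 burn out
  T.TFF
  TT...
  TF...
  TT...
  TTT..
Step 3: 4 trees catch fire, 3 burn out
  T.F..
  TF...
  F....
  TF...
  TTT..

T.F..
TF...
F....
TF...
TTT..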